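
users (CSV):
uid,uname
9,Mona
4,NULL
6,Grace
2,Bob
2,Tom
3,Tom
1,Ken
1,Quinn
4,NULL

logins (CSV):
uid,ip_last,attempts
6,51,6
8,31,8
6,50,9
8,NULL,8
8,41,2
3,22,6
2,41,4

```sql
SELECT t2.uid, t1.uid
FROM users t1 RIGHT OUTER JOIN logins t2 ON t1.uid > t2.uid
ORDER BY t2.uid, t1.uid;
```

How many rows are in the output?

14

RIGHT JOIN keeps every row from `logins`; unmatched rows get NULL for `users`'s columns.
Matching on t1.uid > t2.uid.
- t1 (uid=9) pairs with 7 row(s) of t2.
- t1 (uid=4) pairs with 2 row(s) of t2.
- t1 (uid=6) pairs with 2 row(s) of t2.
- t1 (uid=2) has no partner in t2.
- t1 (uid=2) has no partner in t2.
- t1 (uid=3) pairs with 1 row(s) of t2.
- t1 (uid=1) has no partner in t2.
- t1 (uid=1) has no partner in t2.
- t1 (uid=4) pairs with 2 row(s) of t2.
- every t2 row matched at least one t1 row.
Total: 14 rows.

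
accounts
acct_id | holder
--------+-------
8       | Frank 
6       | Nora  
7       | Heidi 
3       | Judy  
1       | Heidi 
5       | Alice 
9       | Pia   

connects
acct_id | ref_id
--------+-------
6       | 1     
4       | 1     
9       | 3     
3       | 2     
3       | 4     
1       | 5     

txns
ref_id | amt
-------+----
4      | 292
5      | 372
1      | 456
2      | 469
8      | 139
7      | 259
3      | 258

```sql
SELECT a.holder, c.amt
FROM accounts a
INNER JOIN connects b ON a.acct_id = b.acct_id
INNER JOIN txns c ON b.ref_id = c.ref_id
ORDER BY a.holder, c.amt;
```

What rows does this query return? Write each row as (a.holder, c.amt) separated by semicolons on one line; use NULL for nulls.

(Heidi, 372); (Judy, 292); (Judy, 469); (Nora, 456); (Pia, 258)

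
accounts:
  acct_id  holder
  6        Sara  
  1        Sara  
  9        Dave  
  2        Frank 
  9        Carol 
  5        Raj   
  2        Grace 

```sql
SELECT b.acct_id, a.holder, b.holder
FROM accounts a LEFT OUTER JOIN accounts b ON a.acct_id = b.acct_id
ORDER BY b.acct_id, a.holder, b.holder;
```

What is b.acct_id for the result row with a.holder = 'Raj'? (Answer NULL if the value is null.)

5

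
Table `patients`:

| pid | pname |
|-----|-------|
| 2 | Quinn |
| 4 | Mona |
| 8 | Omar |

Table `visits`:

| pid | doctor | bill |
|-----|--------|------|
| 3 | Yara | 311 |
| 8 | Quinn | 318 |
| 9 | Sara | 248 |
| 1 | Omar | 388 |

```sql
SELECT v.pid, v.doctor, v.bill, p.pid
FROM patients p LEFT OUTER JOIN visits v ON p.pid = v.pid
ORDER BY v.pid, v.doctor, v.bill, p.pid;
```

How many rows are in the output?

3

LEFT JOIN keeps every row from `patients`; unmatched rows get NULL for `visits`'s columns.
Matching on p.pid = v.pid.
- p (pid=2) has no partner → padded with NULL.
- p (pid=4) has no partner → padded with NULL.
- p (pid=8) pairs with 1 row(s) of v.
Total: 1 matched + 2 padded = 3 rows.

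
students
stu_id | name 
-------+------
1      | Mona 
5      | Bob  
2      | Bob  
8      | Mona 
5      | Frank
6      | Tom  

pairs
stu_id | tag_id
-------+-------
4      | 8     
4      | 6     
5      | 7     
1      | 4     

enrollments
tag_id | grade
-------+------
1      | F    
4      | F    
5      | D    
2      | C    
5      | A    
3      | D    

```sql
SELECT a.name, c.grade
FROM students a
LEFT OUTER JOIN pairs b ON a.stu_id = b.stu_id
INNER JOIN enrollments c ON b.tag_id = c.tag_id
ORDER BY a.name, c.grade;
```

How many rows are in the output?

1

Step 1 — a LEFT JOIN b on stu_id → 6 row(s).
Then INNER JOIN `enrollments c` on tag_id: keep only rows whose b.tag_id appears in c.
Result: 1 row(s).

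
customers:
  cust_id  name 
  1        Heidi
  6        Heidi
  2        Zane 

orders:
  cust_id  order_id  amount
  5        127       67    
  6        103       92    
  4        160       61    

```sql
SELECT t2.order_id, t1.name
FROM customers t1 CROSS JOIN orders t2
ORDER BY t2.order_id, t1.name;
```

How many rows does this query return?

9

CROSS JOIN pairs every row of `customers` with every row of `orders`: 3 × 3 = 9 rows.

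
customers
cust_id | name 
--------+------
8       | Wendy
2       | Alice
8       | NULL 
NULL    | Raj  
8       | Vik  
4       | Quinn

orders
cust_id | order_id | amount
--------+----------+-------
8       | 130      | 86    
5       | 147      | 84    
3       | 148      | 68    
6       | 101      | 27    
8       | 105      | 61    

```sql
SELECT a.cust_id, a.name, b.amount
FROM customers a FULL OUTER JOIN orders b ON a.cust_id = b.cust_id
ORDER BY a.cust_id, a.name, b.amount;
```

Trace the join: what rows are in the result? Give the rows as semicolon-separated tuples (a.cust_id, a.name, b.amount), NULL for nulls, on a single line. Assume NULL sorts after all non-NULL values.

(2, Alice, NULL); (4, Quinn, NULL); (8, Vik, 61); (8, Vik, 86); (8, Wendy, 61); (8, Wendy, 86); (8, NULL, 61); (8, NULL, 86); (NULL, Raj, NULL); (NULL, NULL, 27); (NULL, NULL, 68); (NULL, NULL, 84)

FULL OUTER JOIN keeps every row from both sides; unmatched rows get NULL for the other side's columns.
Matching on a.cust_id = b.cust_id. A NULL in a compared column never satisfies the condition.
- cust_id=8: 2 matching b row(s), so 2 row(s) emitted.
- cust_id=2: no b row matches, row kept with b columns NULL.
- cust_id=8: 2 matching b row(s), so 2 row(s) emitted.
- cust_id=NULL: no b row matches, row kept with b columns NULL.
- cust_id=8: 2 matching b row(s), so 2 row(s) emitted.
- cust_id=4: no b row matches, row kept with b columns NULL.
- plus 3 unmatched b row(s), each kept with NULL a columns.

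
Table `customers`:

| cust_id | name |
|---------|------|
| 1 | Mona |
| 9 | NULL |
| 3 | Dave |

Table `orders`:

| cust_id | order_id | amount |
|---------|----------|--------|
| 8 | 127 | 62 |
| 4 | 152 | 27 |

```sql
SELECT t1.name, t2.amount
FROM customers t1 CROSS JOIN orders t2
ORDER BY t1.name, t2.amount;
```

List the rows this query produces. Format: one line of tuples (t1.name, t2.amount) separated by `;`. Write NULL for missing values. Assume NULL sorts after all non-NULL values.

(Dave, 27); (Dave, 62); (Mona, 27); (Mona, 62); (NULL, 27); (NULL, 62)

CROSS JOIN pairs every row of `customers` with every row of `orders`: 3 × 2 = 6 rows.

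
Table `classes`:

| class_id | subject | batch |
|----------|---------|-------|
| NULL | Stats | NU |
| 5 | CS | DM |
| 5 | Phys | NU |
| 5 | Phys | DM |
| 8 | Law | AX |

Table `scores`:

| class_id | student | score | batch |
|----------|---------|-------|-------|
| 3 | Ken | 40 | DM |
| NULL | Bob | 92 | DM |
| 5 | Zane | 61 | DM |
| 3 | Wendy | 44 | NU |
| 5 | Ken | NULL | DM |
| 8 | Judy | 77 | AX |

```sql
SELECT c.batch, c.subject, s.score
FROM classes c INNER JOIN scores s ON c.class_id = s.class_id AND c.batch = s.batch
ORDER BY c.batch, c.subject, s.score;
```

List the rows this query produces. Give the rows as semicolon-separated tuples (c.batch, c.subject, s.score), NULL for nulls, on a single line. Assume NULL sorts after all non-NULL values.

INNER JOIN keeps only pairs where the ON condition holds.
Matching on c.class_id = s.class_id AND c.batch = s.batch. A NULL in a compared column never satisfies the condition.
- c (class_id=NULL, batch=NU) has no partner → excluded.
- c (class_id=5, batch=DM) pairs with 2 row(s) of s.
- c (class_id=5, batch=NU) has no partner → excluded.
- c (class_id=5, batch=DM) pairs with 2 row(s) of s.
- c (class_id=8, batch=AX) pairs with 1 row(s) of s.
After projecting and ordering:
c.batch | c.subject | s.score
AX | Law | 77
DM | CS | 61
DM | CS | NULL
DM | Phys | 61
DM | Phys | NULL

(AX, Law, 77); (DM, CS, 61); (DM, CS, NULL); (DM, Phys, 61); (DM, Phys, NULL)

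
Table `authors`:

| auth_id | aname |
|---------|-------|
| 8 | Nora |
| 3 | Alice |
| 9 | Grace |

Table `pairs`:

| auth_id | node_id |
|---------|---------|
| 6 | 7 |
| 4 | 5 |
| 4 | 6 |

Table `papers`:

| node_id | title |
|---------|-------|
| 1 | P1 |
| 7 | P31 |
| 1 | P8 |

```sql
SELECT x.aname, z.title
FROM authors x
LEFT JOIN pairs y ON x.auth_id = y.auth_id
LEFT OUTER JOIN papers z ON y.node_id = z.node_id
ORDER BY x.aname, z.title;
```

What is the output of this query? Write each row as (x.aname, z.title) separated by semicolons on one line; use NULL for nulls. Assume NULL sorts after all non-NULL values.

Step 1 — x LEFT JOIN y on auth_id → 3 row(s).
Then LEFT JOIN `papers z` on node_id: each of those 3 rows is kept; rows whose y.node_id has no match in z get NULL for z's columns.

(Alice, NULL); (Grace, NULL); (Nora, NULL)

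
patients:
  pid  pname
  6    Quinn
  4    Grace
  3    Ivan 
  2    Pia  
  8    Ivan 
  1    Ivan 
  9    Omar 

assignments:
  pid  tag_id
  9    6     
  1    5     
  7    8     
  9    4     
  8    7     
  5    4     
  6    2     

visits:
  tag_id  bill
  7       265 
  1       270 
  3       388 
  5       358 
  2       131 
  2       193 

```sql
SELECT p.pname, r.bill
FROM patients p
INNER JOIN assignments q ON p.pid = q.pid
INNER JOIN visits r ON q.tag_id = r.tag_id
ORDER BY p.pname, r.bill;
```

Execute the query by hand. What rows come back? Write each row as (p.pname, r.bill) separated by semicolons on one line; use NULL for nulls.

(Ivan, 265); (Ivan, 358); (Quinn, 131); (Quinn, 193)

Evaluate left to right. First `patients p INNER JOIN assignments q` on pid: 5 row(s).
Then INNER JOIN `visits r` on tag_id: keep only rows whose q.tag_id appears in r.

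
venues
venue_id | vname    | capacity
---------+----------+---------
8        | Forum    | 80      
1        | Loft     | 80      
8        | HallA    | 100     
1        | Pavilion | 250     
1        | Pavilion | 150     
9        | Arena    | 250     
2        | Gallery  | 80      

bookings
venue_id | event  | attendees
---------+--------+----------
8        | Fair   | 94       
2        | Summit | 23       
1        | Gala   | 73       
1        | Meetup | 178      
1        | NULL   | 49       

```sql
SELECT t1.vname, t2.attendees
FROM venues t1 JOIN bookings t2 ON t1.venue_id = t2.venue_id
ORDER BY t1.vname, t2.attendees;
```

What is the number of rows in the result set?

12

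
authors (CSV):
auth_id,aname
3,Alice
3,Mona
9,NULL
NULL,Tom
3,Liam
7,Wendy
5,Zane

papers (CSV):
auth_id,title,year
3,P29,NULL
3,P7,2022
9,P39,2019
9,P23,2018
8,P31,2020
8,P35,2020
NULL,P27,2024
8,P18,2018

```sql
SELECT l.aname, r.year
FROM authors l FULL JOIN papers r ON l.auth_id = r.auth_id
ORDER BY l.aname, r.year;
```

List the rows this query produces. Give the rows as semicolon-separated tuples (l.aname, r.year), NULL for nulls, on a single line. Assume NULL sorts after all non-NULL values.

(Alice, 2022); (Alice, NULL); (Liam, 2022); (Liam, NULL); (Mona, 2022); (Mona, NULL); (Tom, NULL); (Wendy, NULL); (Zane, NULL); (NULL, 2018); (NULL, 2018); (NULL, 2019); (NULL, 2020); (NULL, 2020); (NULL, 2024)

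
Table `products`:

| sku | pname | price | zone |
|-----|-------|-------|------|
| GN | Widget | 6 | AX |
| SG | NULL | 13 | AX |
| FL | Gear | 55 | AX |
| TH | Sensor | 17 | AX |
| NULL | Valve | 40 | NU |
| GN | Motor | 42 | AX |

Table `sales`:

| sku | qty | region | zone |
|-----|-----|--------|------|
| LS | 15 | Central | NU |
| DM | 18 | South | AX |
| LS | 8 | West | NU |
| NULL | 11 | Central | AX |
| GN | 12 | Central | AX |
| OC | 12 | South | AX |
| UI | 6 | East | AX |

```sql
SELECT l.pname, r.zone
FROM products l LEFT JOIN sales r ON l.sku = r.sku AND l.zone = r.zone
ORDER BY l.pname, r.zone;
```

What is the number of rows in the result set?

LEFT JOIN keeps every row from `products`; unmatched rows get NULL for `sales`'s columns.
Matching on l.sku = r.sku AND l.zone = r.zone. A NULL in a compared column never satisfies the condition.
Matched pairs: 2; unmatched l rows kept: 4.
Total: 2 matched + 4 padded = 6 rows.

6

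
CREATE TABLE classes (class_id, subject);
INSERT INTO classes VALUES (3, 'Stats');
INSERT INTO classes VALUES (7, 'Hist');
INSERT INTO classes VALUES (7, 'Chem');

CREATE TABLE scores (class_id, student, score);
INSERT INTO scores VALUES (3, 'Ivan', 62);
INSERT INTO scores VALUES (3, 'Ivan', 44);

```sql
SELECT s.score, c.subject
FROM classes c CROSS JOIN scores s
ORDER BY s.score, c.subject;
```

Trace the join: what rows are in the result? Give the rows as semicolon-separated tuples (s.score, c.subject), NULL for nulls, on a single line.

(44, Chem); (44, Hist); (44, Stats); (62, Chem); (62, Hist); (62, Stats)

CROSS JOIN pairs every row of `classes` with every row of `scores`: 3 × 2 = 6 rows.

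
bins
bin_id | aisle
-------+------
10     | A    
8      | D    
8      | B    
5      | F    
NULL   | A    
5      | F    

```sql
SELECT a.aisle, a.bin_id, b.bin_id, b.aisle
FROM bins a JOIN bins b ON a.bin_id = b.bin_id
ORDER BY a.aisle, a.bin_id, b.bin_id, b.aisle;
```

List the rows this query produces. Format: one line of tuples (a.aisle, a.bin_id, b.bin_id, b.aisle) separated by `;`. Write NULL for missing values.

INNER JOIN keeps only pairs where the ON condition holds.
Matching on a.bin_id = b.bin_id. A NULL in a compared column never satisfies the condition.
- bin_id=10: 1 matching b row(s), so 1 row(s) emitted.
- bin_id=8: 2 matching b row(s), so 2 row(s) emitted.
- bin_id=8: 2 matching b row(s), so 2 row(s) emitted.
- bin_id=5: 2 matching b row(s), so 2 row(s) emitted.
- bin_id=NULL: no matching b row, dropped.
- bin_id=5: 2 matching b row(s), so 2 row(s) emitted.
After projecting and ordering:
a.aisle | a.bin_id | b.bin_id | b.aisle
A | 10 | 10 | A
B | 8 | 8 | B
B | 8 | 8 | D
D | 8 | 8 | B
D | 8 | 8 | D
F | 5 | 5 | F
F | 5 | 5 | F
F | 5 | 5 | F
F | 5 | 5 | F

(A, 10, 10, A); (B, 8, 8, B); (B, 8, 8, D); (D, 8, 8, B); (D, 8, 8, D); (F, 5, 5, F); (F, 5, 5, F); (F, 5, 5, F); (F, 5, 5, F)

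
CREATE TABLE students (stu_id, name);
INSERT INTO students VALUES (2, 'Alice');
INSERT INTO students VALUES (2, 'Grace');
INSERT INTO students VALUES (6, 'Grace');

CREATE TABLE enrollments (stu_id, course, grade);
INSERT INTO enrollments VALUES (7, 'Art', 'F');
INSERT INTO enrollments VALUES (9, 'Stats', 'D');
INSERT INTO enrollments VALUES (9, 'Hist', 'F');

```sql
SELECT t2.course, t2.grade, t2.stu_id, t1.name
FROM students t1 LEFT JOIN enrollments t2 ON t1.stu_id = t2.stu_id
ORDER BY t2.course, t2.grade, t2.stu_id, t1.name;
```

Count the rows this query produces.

LEFT JOIN keeps every row from `students`; unmatched rows get NULL for `enrollments`'s columns.
Matching on t1.stu_id = t2.stu_id.
Matched pairs: 0; unmatched t1 rows kept: 3.
Total: 0 matched + 3 padded = 3 rows.

3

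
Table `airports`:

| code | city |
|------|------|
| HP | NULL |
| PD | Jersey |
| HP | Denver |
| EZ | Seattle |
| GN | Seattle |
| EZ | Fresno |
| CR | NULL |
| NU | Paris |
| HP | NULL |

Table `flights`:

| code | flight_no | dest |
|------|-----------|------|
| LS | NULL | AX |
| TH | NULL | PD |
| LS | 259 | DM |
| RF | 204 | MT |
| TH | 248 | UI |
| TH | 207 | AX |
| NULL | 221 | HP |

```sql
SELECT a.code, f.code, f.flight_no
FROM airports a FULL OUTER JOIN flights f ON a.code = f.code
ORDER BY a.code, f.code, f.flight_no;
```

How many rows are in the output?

16

FULL OUTER JOIN keeps every row from both sides; unmatched rows get NULL for the other side's columns.
Matching on a.code = f.code. A NULL in a compared column never satisfies the condition.
Matched pairs: 0; unmatched a rows kept: 9; unmatched f rows kept: 7.
Total: 0 matched + 16 padded = 16 rows.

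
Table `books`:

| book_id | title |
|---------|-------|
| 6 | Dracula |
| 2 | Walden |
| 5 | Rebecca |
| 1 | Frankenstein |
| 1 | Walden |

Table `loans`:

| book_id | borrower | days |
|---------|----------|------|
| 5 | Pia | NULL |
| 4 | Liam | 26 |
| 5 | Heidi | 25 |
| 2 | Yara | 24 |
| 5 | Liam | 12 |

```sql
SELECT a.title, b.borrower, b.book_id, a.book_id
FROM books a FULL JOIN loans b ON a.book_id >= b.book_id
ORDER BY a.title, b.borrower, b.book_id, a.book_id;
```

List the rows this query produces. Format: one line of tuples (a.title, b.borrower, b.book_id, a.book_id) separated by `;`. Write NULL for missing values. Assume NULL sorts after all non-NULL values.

(Dracula, Heidi, 5, 6); (Dracula, Liam, 4, 6); (Dracula, Liam, 5, 6); (Dracula, Pia, 5, 6); (Dracula, Yara, 2, 6); (Frankenstein, NULL, NULL, 1); (Rebecca, Heidi, 5, 5); (Rebecca, Liam, 4, 5); (Rebecca, Liam, 5, 5); (Rebecca, Pia, 5, 5); (Rebecca, Yara, 2, 5); (Walden, Yara, 2, 2); (Walden, NULL, NULL, 1)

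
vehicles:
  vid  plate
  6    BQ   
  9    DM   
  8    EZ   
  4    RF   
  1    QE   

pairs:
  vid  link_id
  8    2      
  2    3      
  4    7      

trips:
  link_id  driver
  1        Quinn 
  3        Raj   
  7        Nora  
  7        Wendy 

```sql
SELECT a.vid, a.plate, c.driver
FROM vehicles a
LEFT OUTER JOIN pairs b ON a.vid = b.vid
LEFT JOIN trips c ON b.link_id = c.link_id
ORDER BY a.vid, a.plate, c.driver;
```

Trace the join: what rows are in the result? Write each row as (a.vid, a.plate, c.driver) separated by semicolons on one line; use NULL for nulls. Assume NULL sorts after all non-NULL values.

(1, QE, NULL); (4, RF, Nora); (4, RF, Wendy); (6, BQ, NULL); (8, EZ, NULL); (9, DM, NULL)

Joins associate left-to-right: vehicles LEFT JOIN pairs on vid gives 5 intermediate row(s).
Then LEFT JOIN `trips c` on link_id: each of those 5 rows is kept; rows whose b.link_id has no match in c get NULL for c's columns.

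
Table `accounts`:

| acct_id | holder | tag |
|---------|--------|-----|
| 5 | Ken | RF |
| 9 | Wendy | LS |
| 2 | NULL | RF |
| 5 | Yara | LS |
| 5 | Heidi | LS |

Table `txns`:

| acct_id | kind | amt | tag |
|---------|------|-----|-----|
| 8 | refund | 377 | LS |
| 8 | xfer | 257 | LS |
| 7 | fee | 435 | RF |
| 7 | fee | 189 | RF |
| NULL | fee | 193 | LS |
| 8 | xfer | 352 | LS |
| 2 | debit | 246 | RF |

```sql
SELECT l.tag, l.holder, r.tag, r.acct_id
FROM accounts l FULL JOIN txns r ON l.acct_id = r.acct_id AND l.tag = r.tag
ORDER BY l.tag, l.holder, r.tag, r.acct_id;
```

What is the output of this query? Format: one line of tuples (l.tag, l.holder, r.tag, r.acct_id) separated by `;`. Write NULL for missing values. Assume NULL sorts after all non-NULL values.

(LS, Heidi, NULL, NULL); (LS, Wendy, NULL, NULL); (LS, Yara, NULL, NULL); (RF, Ken, NULL, NULL); (RF, NULL, RF, 2); (NULL, NULL, LS, 8); (NULL, NULL, LS, 8); (NULL, NULL, LS, 8); (NULL, NULL, LS, NULL); (NULL, NULL, RF, 7); (NULL, NULL, RF, 7)

FULL OUTER JOIN keeps every row from both sides; unmatched rows get NULL for the other side's columns.
Matching on l.acct_id = r.acct_id AND l.tag = r.tag. A NULL in a compared column never satisfies the condition.
Matched pairs: 1; unmatched l rows kept: 4; unmatched r rows kept: 6.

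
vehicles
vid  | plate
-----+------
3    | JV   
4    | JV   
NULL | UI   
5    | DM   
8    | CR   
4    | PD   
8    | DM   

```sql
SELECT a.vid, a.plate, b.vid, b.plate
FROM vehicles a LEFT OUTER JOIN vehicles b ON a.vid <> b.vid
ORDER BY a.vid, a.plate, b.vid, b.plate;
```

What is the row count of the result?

27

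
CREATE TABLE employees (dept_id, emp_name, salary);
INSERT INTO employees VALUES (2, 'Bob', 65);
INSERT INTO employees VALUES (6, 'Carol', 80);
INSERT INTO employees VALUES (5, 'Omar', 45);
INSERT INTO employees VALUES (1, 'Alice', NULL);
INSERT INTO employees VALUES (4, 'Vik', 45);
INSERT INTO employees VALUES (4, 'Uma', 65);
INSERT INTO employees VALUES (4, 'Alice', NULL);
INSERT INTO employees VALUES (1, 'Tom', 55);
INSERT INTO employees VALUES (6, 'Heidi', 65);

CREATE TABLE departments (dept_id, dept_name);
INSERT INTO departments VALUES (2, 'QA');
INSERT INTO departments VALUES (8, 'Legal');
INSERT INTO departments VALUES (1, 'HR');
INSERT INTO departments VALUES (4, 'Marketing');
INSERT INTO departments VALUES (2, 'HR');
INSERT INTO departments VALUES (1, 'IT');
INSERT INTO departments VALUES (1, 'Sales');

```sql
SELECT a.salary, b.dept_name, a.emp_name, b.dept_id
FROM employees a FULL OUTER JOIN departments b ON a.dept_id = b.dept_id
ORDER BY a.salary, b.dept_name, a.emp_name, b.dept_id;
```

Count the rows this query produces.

15

FULL OUTER JOIN keeps every row from both sides; unmatched rows get NULL for the other side's columns.
Matching on a.dept_id = b.dept_id.
- a (dept_id=2) pairs with 2 row(s) of b.
- a (dept_id=6) has no partner → padded with NULL.
- a (dept_id=5) has no partner → padded with NULL.
- a (dept_id=1) pairs with 3 row(s) of b.
- a (dept_id=4) pairs with 1 row(s) of b.
- a (dept_id=4) pairs with 1 row(s) of b.
- a (dept_id=4) pairs with 1 row(s) of b.
- a (dept_id=1) pairs with 3 row(s) of b.
- a (dept_id=6) has no partner → padded with NULL.
- 1 b row(s) had no a match → kept, a columns NULL.
Total: 11 matched + 4 padded = 15 rows.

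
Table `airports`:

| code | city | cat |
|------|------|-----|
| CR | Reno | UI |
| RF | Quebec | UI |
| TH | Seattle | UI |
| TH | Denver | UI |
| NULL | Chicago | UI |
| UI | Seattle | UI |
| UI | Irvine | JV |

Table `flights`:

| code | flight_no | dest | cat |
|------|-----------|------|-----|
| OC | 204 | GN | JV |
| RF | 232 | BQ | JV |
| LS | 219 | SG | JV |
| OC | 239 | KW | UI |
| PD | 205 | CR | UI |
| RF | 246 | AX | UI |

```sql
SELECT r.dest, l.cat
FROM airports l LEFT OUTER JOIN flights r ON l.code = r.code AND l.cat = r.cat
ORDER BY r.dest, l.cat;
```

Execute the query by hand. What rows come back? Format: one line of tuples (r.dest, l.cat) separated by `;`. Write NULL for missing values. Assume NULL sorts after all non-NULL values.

LEFT JOIN keeps every row from `airports`; unmatched rows get NULL for `flights`'s columns.
Matching on l.code = r.code AND l.cat = r.cat. A NULL in a compared column never satisfies the condition.
- l (code=CR, cat=UI) has no partner → padded with NULL.
- l (code=RF, cat=UI) pairs with 1 row(s) of r.
- l (code=TH, cat=UI) has no partner → padded with NULL.
- l (code=TH, cat=UI) has no partner → padded with NULL.
- l (code=NULL, cat=UI) has no partner → padded with NULL.
- l (code=UI, cat=UI) has no partner → padded with NULL.
- l (code=UI, cat=JV) has no partner → padded with NULL.
After projecting and ordering:
r.dest | l.cat
AX | UI
NULL | JV
NULL | UI
NULL | UI
NULL | UI
NULL | UI
NULL | UI

(AX, UI); (NULL, JV); (NULL, UI); (NULL, UI); (NULL, UI); (NULL, UI); (NULL, UI)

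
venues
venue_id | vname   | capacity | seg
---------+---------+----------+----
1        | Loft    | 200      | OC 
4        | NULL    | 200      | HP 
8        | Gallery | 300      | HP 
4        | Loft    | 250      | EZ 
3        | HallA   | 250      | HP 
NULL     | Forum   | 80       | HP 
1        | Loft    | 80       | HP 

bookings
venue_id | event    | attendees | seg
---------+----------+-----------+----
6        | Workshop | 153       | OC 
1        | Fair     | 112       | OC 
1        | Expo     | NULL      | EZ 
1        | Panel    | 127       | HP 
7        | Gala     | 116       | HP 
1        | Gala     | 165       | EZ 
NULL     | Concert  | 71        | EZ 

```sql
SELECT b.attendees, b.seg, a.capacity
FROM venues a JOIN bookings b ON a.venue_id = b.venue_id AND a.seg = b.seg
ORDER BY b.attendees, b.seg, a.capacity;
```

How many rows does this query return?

INNER JOIN keeps only pairs where the ON condition holds.
Matching on a.venue_id = b.venue_id AND a.seg = b.seg. A NULL in a compared column never satisfies the condition.
- venue_id=1, seg=OC: 1 matching b row(s), so 1 row(s) emitted.
- venue_id=4, seg=HP: no matching b row, dropped.
- venue_id=8, seg=HP: no matching b row, dropped.
- venue_id=4, seg=EZ: no matching b row, dropped.
- venue_id=3, seg=HP: no matching b row, dropped.
- venue_id=NULL, seg=HP: no matching b row, dropped.
- venue_id=1, seg=HP: 1 matching b row(s), so 1 row(s) emitted.
Total: 2 rows.

2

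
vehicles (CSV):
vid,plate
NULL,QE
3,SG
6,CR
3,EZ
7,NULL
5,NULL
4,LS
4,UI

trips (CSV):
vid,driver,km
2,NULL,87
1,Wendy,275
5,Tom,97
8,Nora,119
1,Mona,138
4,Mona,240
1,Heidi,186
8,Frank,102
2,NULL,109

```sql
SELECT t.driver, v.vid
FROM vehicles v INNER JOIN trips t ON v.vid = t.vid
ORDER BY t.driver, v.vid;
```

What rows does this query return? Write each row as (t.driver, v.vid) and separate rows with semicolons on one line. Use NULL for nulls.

INNER JOIN keeps only pairs where the ON condition holds.
Matching on v.vid = t.vid. A NULL in a compared column never satisfies the condition.
Matched pairs: 3.

(Mona, 4); (Mona, 4); (Tom, 5)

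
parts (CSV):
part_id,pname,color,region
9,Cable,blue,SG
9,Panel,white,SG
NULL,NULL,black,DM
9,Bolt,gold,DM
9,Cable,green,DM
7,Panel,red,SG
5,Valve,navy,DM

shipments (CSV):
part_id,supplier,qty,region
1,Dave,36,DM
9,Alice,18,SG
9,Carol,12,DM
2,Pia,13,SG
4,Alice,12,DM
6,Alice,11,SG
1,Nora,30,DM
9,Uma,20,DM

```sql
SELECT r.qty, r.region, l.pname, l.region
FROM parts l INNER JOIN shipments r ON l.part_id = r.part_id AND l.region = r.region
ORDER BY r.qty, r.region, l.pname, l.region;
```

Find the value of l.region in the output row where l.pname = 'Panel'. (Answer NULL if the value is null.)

INNER JOIN keeps only pairs where the ON condition holds.
Matching on l.part_id = r.part_id AND l.region = r.region. A NULL in a compared column never satisfies the condition.
- l (part_id=9, region=SG) pairs with 1 row(s) of r.
- l (part_id=9, region=SG) pairs with 1 row(s) of r.
- l (part_id=NULL, region=DM) has no partner → excluded.
- l (part_id=9, region=DM) pairs with 2 row(s) of r.
- l (part_id=9, region=DM) pairs with 2 row(s) of r.
- l (part_id=7, region=SG) has no partner → excluded.
- l (part_id=5, region=DM) has no partner → excluded.

SG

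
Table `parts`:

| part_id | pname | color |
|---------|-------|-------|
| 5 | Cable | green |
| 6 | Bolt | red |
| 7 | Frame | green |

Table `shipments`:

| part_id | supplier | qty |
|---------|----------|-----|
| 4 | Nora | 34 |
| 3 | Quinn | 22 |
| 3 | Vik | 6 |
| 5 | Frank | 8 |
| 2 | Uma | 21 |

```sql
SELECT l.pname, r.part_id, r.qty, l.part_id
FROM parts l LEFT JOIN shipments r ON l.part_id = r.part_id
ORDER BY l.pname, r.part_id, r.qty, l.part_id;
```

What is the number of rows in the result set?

3

LEFT JOIN keeps every row from `parts`; unmatched rows get NULL for `shipments`'s columns.
Matching on l.part_id = r.part_id.
- l row (part_id=5): matches 1 r row(s) → 1 output row(s).
- l row (part_id=6): no match → kept, r columns NULL.
- l row (part_id=7): no match → kept, r columns NULL.
Total: 1 matched + 2 padded = 3 rows.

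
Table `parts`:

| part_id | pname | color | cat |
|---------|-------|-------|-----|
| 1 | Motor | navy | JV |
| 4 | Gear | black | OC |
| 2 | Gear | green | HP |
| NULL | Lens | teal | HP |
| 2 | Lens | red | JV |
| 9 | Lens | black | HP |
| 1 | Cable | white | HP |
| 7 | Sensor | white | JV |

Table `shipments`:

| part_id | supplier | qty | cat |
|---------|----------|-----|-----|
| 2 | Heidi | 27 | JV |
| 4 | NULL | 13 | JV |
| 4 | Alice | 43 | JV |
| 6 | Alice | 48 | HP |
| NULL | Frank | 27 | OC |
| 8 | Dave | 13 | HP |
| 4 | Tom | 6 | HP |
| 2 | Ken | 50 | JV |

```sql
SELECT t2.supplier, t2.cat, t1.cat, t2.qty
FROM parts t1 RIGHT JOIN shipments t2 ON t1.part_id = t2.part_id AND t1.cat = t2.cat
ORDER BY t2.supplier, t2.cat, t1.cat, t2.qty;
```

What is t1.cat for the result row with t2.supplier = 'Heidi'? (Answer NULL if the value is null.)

RIGHT JOIN keeps every row from `shipments`; unmatched rows get NULL for `parts`'s columns.
Matching on t1.part_id = t2.part_id AND t1.cat = t2.cat. A NULL in a compared column never satisfies the condition.
- part_id=1, cat=JV: no matching t2 row.
- part_id=4, cat=OC: no matching t2 row.
- part_id=2, cat=HP: no matching t2 row.
- part_id=NULL, cat=HP: no matching t2 row.
- part_id=2, cat=JV: 2 matching t2 row(s), so 2 row(s) emitted.
- part_id=9, cat=HP: no matching t2 row.
- part_id=1, cat=HP: no matching t2 row.
- part_id=7, cat=JV: no matching t2 row.
- 6 row(s) from t2 found no t1 partner → padded with NULL.

JV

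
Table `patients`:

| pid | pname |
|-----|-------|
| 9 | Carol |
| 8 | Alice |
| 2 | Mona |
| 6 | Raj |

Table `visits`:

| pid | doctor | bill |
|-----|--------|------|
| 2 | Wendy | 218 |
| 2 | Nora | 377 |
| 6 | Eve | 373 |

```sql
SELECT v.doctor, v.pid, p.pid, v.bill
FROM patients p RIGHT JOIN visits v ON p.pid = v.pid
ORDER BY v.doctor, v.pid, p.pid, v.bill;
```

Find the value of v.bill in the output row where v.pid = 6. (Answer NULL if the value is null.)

373

RIGHT JOIN keeps every row from `visits`; unmatched rows get NULL for `patients`'s columns.
Matching on p.pid = v.pid.
Matched pairs: 3; unmatched v rows kept: 0.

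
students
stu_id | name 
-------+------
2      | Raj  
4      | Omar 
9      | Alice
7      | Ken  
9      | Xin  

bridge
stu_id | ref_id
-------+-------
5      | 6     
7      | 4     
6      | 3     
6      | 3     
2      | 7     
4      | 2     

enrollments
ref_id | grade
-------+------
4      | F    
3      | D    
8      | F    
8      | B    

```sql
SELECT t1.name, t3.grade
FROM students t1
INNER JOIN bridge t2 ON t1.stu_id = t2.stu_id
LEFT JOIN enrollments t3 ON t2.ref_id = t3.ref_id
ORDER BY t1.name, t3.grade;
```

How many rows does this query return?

3

Step 1 — t1 INNER JOIN t2 on stu_id → 3 row(s).
Then LEFT JOIN `enrollments t3` on ref_id: each of those 3 rows is kept; rows whose t2.ref_id has no match in t3 get NULL for t3's columns.
Result: 3 row(s).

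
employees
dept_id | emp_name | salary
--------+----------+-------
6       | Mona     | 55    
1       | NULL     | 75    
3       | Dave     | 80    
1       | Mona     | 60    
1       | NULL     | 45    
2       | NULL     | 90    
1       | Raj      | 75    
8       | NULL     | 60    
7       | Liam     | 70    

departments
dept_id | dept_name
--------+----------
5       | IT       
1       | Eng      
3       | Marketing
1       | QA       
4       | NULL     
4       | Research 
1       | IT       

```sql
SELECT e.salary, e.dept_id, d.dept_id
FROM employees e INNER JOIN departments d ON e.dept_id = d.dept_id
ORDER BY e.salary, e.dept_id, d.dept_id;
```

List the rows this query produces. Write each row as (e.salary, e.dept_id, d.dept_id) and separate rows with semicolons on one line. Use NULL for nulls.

(45, 1, 1); (45, 1, 1); (45, 1, 1); (60, 1, 1); (60, 1, 1); (60, 1, 1); (75, 1, 1); (75, 1, 1); (75, 1, 1); (75, 1, 1); (75, 1, 1); (75, 1, 1); (80, 3, 3)

INNER JOIN keeps only pairs where the ON condition holds.
Matching on e.dept_id = d.dept_id.
- e row (dept_id=6): no match → dropped.
- e row (dept_id=1): matches 3 d row(s) → 3 output row(s).
- e row (dept_id=3): matches 1 d row(s) → 1 output row(s).
- e row (dept_id=1): matches 3 d row(s) → 3 output row(s).
- e row (dept_id=1): matches 3 d row(s) → 3 output row(s).
- e row (dept_id=2): no match → dropped.
- e row (dept_id=1): matches 3 d row(s) → 3 output row(s).
- e row (dept_id=8): no match → dropped.
- e row (dept_id=7): no match → dropped.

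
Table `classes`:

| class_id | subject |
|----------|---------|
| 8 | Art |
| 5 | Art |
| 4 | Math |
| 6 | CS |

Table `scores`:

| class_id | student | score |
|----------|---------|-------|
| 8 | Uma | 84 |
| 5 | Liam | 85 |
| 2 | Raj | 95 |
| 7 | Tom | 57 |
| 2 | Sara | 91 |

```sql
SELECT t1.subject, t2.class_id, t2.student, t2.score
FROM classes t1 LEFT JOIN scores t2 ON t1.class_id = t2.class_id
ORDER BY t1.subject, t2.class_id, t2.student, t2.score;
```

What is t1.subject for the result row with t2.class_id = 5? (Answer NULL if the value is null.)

Art

LEFT JOIN keeps every row from `classes`; unmatched rows get NULL for `scores`'s columns.
Matching on t1.class_id = t2.class_id.
- class_id=8: 1 matching t2 row(s), so 1 row(s) emitted.
- class_id=5: 1 matching t2 row(s), so 1 row(s) emitted.
- class_id=4: no t2 row matches, row kept with t2 columns NULL.
- class_id=6: no t2 row matches, row kept with t2 columns NULL.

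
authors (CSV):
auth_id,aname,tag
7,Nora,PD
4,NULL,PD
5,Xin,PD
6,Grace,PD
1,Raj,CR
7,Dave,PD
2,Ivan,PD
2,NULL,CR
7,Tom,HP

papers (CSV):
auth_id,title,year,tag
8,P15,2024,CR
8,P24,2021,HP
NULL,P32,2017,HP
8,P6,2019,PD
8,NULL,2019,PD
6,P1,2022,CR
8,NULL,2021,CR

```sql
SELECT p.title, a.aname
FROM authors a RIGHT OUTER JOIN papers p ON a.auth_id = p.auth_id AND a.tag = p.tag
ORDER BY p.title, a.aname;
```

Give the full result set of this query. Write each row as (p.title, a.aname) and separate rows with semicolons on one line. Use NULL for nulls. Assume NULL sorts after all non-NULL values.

RIGHT JOIN keeps every row from `papers`; unmatched rows get NULL for `authors`'s columns.
Matching on a.auth_id = p.auth_id AND a.tag = p.tag. A NULL in a compared column never satisfies the condition.
- auth_id=7, tag=PD: no matching p row.
- auth_id=4, tag=PD: no matching p row.
- auth_id=5, tag=PD: no matching p row.
- auth_id=6, tag=PD: no matching p row.
- auth_id=1, tag=CR: no matching p row.
- auth_id=7, tag=PD: no matching p row.
- auth_id=2, tag=PD: no matching p row.
- auth_id=2, tag=CR: no matching p row.
- auth_id=7, tag=HP: no matching p row.
- 7 row(s) from p found no a partner → padded with NULL.
After projecting and ordering:
p.title | a.aname
P1 | NULL
P15 | NULL
P24 | NULL
P32 | NULL
P6 | NULL
NULL | NULL
NULL | NULL

(P1, NULL); (P15, NULL); (P24, NULL); (P32, NULL); (P6, NULL); (NULL, NULL); (NULL, NULL)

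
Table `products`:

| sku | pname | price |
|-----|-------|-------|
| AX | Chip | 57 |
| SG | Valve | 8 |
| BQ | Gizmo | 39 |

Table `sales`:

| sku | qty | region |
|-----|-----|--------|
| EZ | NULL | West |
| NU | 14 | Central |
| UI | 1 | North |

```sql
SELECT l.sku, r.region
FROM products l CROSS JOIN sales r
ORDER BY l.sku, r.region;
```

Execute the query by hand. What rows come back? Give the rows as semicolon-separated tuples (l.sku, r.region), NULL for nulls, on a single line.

CROSS JOIN pairs every row of `products` with every row of `sales`: 3 × 3 = 9 rows.
After projecting and ordering:
l.sku | r.region
AX | Central
AX | North
AX | West
BQ | Central
BQ | North
BQ | West
SG | Central
SG | North
SG | West

(AX, Central); (AX, North); (AX, West); (BQ, Central); (BQ, North); (BQ, West); (SG, Central); (SG, North); (SG, West)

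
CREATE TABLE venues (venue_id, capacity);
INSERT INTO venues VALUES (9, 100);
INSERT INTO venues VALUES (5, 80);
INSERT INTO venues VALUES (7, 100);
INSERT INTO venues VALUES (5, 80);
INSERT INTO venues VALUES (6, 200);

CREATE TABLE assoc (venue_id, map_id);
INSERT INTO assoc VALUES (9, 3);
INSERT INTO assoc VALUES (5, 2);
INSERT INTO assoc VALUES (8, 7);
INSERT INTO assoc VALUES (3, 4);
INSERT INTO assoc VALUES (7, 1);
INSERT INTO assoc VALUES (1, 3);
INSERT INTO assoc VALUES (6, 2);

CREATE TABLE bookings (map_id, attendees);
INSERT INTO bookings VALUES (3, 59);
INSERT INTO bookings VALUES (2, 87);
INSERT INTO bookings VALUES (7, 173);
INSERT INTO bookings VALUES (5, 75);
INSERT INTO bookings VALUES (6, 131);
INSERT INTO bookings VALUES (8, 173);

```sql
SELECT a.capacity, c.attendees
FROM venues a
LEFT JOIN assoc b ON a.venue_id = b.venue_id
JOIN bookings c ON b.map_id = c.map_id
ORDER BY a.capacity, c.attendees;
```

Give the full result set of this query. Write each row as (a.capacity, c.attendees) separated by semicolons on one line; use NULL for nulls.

Evaluate left to right. First `venues a LEFT JOIN assoc b` on venue_id: 5 row(s).
Then INNER JOIN `bookings c` on map_id: keep only rows whose b.map_id appears in c.

(80, 87); (80, 87); (100, 59); (200, 87)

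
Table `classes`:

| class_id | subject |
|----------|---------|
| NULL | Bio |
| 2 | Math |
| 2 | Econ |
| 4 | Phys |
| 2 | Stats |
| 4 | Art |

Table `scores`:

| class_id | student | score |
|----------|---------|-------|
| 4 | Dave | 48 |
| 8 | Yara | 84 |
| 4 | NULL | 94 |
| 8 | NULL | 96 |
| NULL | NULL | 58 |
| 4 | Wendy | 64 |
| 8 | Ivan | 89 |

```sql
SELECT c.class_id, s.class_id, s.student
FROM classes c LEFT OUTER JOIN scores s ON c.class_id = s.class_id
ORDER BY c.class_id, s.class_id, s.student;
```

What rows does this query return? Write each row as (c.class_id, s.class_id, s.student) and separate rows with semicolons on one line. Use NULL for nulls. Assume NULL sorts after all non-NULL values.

LEFT JOIN keeps every row from `classes`; unmatched rows get NULL for `scores`'s columns.
Matching on c.class_id = s.class_id. A NULL in a compared column never satisfies the condition.
Matched pairs: 6; unmatched c rows kept: 4.

(2, NULL, NULL); (2, NULL, NULL); (2, NULL, NULL); (4, 4, Dave); (4, 4, Dave); (4, 4, Wendy); (4, 4, Wendy); (4, 4, NULL); (4, 4, NULL); (NULL, NULL, NULL)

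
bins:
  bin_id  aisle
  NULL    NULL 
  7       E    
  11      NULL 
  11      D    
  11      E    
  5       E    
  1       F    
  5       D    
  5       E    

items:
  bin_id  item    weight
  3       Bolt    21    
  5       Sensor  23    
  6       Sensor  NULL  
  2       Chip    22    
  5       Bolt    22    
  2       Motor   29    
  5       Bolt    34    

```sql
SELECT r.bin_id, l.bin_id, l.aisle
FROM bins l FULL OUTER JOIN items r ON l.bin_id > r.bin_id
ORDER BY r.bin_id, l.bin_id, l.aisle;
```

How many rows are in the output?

39

FULL OUTER JOIN keeps every row from both sides; unmatched rows get NULL for the other side's columns.
Matching on l.bin_id > r.bin_id. A NULL in a compared column never satisfies the condition.
- l row (bin_id=NULL): no match → kept, r columns NULL.
- l row (bin_id=7): matches 7 r row(s) → 7 output row(s).
- l row (bin_id=11): matches 7 r row(s) → 7 output row(s).
- l row (bin_id=11): matches 7 r row(s) → 7 output row(s).
- l row (bin_id=11): matches 7 r row(s) → 7 output row(s).
- l row (bin_id=5): matches 3 r row(s) → 3 output row(s).
- l row (bin_id=1): no match → kept, r columns NULL.
- l row (bin_id=5): matches 3 r row(s) → 3 output row(s).
- l row (bin_id=5): matches 3 r row(s) → 3 output row(s).
Total: 37 matched + 2 padded = 39 rows.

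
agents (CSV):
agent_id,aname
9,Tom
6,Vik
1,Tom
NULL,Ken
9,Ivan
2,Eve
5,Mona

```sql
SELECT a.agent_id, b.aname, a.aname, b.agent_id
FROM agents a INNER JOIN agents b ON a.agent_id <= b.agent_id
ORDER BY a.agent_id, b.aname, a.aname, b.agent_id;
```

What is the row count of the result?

22

INNER JOIN keeps only pairs where the ON condition holds.
Matching on a.agent_id <= b.agent_id. A NULL in a compared column never satisfies the condition.
- a row (agent_id=9): matches 2 b row(s) → 2 output row(s).
- a row (agent_id=6): matches 3 b row(s) → 3 output row(s).
- a row (agent_id=1): matches 6 b row(s) → 6 output row(s).
- a row (agent_id=NULL): no match → dropped.
- a row (agent_id=9): matches 2 b row(s) → 2 output row(s).
- a row (agent_id=2): matches 5 b row(s) → 5 output row(s).
- a row (agent_id=5): matches 4 b row(s) → 4 output row(s).
Total: 22 rows.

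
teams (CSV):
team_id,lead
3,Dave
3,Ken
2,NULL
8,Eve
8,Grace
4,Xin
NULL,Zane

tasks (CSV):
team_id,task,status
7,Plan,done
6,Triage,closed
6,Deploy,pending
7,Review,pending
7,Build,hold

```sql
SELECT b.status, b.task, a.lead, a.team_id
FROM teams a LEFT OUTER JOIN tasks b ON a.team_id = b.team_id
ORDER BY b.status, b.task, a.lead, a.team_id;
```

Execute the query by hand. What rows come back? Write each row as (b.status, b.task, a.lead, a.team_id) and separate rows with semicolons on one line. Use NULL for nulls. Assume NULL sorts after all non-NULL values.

(NULL, NULL, Dave, 3); (NULL, NULL, Eve, 8); (NULL, NULL, Grace, 8); (NULL, NULL, Ken, 3); (NULL, NULL, Xin, 4); (NULL, NULL, Zane, NULL); (NULL, NULL, NULL, 2)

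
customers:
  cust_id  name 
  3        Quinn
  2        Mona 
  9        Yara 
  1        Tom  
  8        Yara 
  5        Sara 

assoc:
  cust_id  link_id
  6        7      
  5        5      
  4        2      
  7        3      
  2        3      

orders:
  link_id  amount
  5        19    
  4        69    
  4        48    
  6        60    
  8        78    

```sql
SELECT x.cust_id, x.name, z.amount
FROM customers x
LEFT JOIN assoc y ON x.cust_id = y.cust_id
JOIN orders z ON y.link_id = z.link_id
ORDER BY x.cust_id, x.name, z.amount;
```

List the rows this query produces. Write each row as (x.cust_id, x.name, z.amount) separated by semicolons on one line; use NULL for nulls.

(5, Sara, 19)

Joins associate left-to-right: customers LEFT JOIN assoc on cust_id gives 6 intermediate row(s).
Then INNER JOIN `orders z` on link_id: keep only rows whose y.link_id appears in z.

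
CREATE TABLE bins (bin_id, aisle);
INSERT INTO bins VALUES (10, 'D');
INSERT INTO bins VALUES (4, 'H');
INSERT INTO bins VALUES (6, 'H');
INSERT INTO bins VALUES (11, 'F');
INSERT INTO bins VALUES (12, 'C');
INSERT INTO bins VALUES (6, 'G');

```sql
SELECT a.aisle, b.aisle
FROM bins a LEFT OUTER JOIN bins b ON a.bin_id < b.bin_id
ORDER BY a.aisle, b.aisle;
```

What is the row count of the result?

LEFT JOIN keeps every row from `bins a`; unmatched rows get NULL for `bins b`'s columns.
Matching on a.bin_id < b.bin_id.
- a[0] bin_id=10 → 2 match(es) in b → 2 row(s).
- a[1] bin_id=4 → 5 match(es) in b → 5 row(s).
- a[2] bin_id=6 → 3 match(es) in b → 3 row(s).
- a[3] bin_id=11 → 1 match(es) in b → 1 row(s).
- a[4] bin_id=12 → no match; kept with NULLs on the b side.
- a[5] bin_id=6 → 3 match(es) in b → 3 row(s).
Total: 14 matched + 1 padded = 15 rows.

15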